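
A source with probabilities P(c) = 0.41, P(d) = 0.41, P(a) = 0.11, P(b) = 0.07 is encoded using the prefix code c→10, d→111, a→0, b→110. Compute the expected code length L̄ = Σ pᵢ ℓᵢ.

2.37 bits/symbol

L̄ = Σ pᵢ·ℓᵢ = 0.41·2 + 0.41·3 + 0.11·1 + 0.07·3 = 2.37 bits/symbol.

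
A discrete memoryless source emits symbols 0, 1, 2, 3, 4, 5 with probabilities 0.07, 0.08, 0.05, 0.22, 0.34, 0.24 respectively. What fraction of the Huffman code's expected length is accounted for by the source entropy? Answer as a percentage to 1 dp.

Entropy H = −Σ p log₂ p ≈ 2.2800 bits.
Huffman merges: 1/20+7/100→3/25; 2/25+3/25→1/5; 1/5+11/50→21/50; 6/25+17/50→29/50; 21/50+29/50→1. L = 58/25 ≈ 2.3200.
Efficiency = H/L = 2.2800/2.3200 = 98.3%.

98.3%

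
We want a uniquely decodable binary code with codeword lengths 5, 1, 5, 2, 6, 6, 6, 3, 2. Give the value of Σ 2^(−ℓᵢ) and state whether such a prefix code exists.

With common denominator 2^6 = 64: Σ 2^(−ℓᵢ) = 2/64 + 32/64 + 2/64 + 16/64 + 1/64 + 1/64 + 1/64 + 8/64 + 16/64 = 79/64 = 1.234375.
Kraft's inequality requires Σ ≤ 1; here Σ = 1.234375 > 1, so no such prefix code exists.

1.234375; no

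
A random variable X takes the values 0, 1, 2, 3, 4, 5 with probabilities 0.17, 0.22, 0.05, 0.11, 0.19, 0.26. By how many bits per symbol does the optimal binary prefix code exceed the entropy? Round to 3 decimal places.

Entropy H = −Σ p log₂ p ≈ 2.4421 bits.
Huffman merges: 1/20+11/100→4/25; 4/25+17/100→33/100; 19/100+11/50→41/100; 13/50+33/100→59/100; 41/100+59/100→1. L = 249/100 ≈ 2.4900.
L − H = 2.4900 − 2.4421 = 0.048 bits.

0.048 bits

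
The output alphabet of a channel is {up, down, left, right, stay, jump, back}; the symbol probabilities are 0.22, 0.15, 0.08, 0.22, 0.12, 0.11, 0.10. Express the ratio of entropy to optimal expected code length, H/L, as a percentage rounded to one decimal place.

99.0%

Entropy H = −Σ p log₂ p ≈ 2.7127 bits.
Huffman merges: 2/25+1/10→9/50; 11/100+3/25→23/100; 3/20+9/50→33/100; 11/50+11/50→11/25; 23/100+33/100→14/25; 11/25+14/25→1. L = 137/50 ≈ 2.7400.
Efficiency = H/L = 2.7127/2.7400 = 99.0%.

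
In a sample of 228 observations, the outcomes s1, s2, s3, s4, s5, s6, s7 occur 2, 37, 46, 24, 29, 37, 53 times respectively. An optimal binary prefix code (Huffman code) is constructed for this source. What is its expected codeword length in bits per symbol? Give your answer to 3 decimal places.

Probabilities are the counts divided by 228.
Repeatedly combine the two least-probable nodes; the expected code length is the sum of the merged weights.
merge 1/114 + 2/19 → 13/114
merge 13/114 + 29/228 → 55/228
merge 37/228 + 37/228 → 37/114
merge 23/114 + 53/228 → 33/76
merge 55/228 + 37/114 → 43/76
merge 33/76 + 43/76 → 1
L = 13/114 + 55/228 + 37/114 + 33/76 + 43/76 + 1 = 611/228 ≈ 2.680 bits/symbol.

2.680 bits/symbol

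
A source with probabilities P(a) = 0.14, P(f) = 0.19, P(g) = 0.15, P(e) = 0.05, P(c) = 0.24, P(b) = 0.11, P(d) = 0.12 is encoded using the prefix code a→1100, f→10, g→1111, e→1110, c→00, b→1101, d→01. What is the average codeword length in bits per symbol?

L̄ = Σ pᵢ·ℓᵢ = 0.14·4 + 0.19·2 + 0.15·4 + 0.05·4 + 0.24·2 + 0.11·4 + 0.12·2 = 2.9 bits/symbol.

2.9 bits/symbol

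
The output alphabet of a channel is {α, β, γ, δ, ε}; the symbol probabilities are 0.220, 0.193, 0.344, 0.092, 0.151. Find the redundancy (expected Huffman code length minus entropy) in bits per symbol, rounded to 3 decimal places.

Entropy H = −Σ p log₂ p ≈ 2.1967 bits.
Huffman merges: 23/250+151/1000→243/1000; 193/1000+11/50→413/1000; 243/1000+43/125→587/1000; 413/1000+587/1000→1. L = 2243/1000 ≈ 2.2430.
L − H = 2.2430 − 2.1967 = 0.046 bits.

0.046 bits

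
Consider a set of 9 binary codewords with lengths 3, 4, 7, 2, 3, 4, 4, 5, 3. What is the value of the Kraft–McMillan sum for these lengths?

With common denominator 2^7 = 128: Σ 2^(−ℓᵢ) = 16/128 + 8/128 + 1/128 + 32/128 + 16/128 + 8/128 + 8/128 + 4/128 + 16/128 = 109/128 = 0.8515625.

0.8515625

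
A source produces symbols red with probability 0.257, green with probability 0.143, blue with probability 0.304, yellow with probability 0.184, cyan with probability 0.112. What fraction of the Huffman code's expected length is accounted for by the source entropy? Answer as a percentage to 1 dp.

Entropy H = −Σ p log₂ p ≈ 2.2303 bits.
Huffman merges: 14/125+143/1000→51/200; 23/125+51/200→439/1000; 257/1000+38/125→561/1000; 439/1000+561/1000→1. L = 451/200 ≈ 2.2550.
Efficiency = H/L = 2.2303/2.2550 = 98.9%.

98.9%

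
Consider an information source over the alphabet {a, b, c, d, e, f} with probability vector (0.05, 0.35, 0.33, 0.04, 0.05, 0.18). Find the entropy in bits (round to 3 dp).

H = −Σ pᵢ log₂ pᵢ.
−0.05·log₂(0.05) = 0.2161
−0.35·log₂(0.35) = 0.5301
−0.33·log₂(0.33) = 0.5278
−0.04·log₂(0.04) = 0.1858
−0.05·log₂(0.05) = 0.2161
−0.18·log₂(0.18) = 0.4453
Sum ≈ 2.1212 → 2.121 bits.

2.121 bits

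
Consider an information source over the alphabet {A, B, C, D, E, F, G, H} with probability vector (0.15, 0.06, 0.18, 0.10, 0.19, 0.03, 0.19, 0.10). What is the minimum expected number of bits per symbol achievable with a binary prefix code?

2.9 bits/symbol

Repeatedly combine the two least-probable nodes; the expected code length is the sum of the merged weights.
merge 3/100 + 3/50 → 9/100
merge 9/100 + 1/10 → 19/100
merge 1/10 + 3/20 → 1/4
merge 9/50 + 19/100 → 37/100
merge 19/100 + 19/100 → 19/50
merge 1/4 + 37/100 → 31/50
merge 19/50 + 31/50 → 1
L = 9/100 + 19/100 + 1/4 + 37/100 + 19/50 + 31/50 + 1 = 29/10 = 2.9 bits/symbol.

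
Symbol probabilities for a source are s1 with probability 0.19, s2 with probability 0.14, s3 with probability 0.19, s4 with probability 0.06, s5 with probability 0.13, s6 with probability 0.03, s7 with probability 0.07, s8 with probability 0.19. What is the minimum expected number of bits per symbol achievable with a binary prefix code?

Repeatedly combine the two least-probable nodes; the expected code length is the sum of the merged weights.
merge 3/100 + 3/50 → 9/100
merge 7/100 + 9/100 → 4/25
merge 13/100 + 7/50 → 27/100
merge 4/25 + 19/100 → 7/20
merge 19/100 + 19/100 → 19/50
merge 27/100 + 7/20 → 31/50
merge 19/50 + 31/50 → 1
L = 9/100 + 4/25 + 27/100 + 7/20 + 19/50 + 31/50 + 1 = 287/100 = 2.87 bits/symbol.

2.87 bits/symbol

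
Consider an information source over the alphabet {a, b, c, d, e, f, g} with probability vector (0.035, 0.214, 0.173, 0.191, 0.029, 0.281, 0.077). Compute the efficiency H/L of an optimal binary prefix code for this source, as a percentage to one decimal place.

Entropy H = −Σ p log₂ p ≈ 2.4869 bits.
Huffman merges: 29/1000+7/200→8/125; 8/125+77/1000→141/1000; 141/1000+173/1000→157/500; 191/1000+107/500→81/200; 281/1000+157/500→119/200; 81/200+119/200→1. L = 2519/1000 ≈ 2.5190.
Efficiency = H/L = 2.4869/2.5190 = 98.7%.

98.7%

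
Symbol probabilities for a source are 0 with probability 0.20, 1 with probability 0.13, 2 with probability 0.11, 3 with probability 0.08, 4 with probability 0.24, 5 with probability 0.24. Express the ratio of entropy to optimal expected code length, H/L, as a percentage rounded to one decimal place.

Entropy H = −Σ p log₂ p ≈ 2.4771 bits.
Huffman merges: 2/25+11/100→19/100; 13/100+19/100→8/25; 1/5+6/25→11/25; 6/25+8/25→14/25; 11/25+14/25→1. L = 251/100 ≈ 2.5100.
Efficiency = H/L = 2.4771/2.5100 = 98.7%.

98.7%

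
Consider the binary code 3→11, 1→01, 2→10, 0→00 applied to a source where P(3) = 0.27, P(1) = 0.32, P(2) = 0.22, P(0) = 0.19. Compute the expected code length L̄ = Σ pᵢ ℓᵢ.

L̄ = Σ pᵢ·ℓᵢ = 0.27·2 + 0.32·2 + 0.22·2 + 0.19·2 = 2 bits/symbol.

2 bits/symbol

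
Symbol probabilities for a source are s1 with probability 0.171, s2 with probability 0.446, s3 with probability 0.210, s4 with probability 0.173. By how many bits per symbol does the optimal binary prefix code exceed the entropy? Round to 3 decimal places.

0.032 bits

Entropy H = −Σ p log₂ p ≈ 1.8659 bits.
Huffman merges: 171/1000+173/1000→43/125; 21/100+43/125→277/500; 223/500+277/500→1. L = 949/500 ≈ 1.8980.
L − H = 1.8980 − 1.8659 = 0.032 bits.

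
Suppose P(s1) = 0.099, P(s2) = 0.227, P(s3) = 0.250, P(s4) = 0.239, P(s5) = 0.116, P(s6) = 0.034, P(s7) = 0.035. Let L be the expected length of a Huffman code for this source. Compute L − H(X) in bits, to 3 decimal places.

Entropy H = −Σ p log₂ p ≈ 2.5051 bits.
Huffman merges: 17/500+7/200→69/1000; 69/1000+99/1000→21/125; 29/250+21/125→71/250; 227/1000+239/1000→233/500; 1/4+71/250→267/500; 233/500+267/500→1. L = 2521/1000 ≈ 2.5210.
L − H = 2.5210 − 2.5051 = 0.016 bits.

0.016 bits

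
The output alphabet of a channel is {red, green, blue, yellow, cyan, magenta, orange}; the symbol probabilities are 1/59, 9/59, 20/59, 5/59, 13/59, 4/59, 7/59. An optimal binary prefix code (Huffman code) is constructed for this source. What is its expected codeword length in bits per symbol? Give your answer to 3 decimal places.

Repeatedly combine the two least-probable nodes; the expected code length is the sum of the merged weights.
merge 1/59 + 4/59 → 5/59
merge 5/59 + 5/59 → 10/59
merge 7/59 + 9/59 → 16/59
merge 10/59 + 13/59 → 23/59
merge 16/59 + 20/59 → 36/59
merge 23/59 + 36/59 → 1
L = 5/59 + 10/59 + 16/59 + 23/59 + 36/59 + 1 = 149/59 ≈ 2.525 bits/symbol.

2.525 bits/symbol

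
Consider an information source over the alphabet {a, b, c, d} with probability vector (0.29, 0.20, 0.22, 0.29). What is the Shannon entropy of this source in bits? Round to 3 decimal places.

1.981 bits

H = −Σ pᵢ log₂ pᵢ.
−0.29·log₂(0.29) = 0.5179
−0.20·log₂(0.20) = 0.4644
−0.22·log₂(0.22) = 0.4806
−0.29·log₂(0.29) = 0.5179
Sum ≈ 1.9808 → 1.981 bits.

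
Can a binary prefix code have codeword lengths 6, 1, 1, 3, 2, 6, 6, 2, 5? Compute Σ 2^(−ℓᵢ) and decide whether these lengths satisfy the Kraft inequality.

1.703125; no

With common denominator 2^6 = 64: Σ 2^(−ℓᵢ) = 1/64 + 32/64 + 32/64 + 8/64 + 16/64 + 1/64 + 1/64 + 16/64 + 2/64 = 109/64 = 1.703125.
Kraft's inequality requires Σ ≤ 1; here Σ = 1.703125 > 1, so no such prefix code exists.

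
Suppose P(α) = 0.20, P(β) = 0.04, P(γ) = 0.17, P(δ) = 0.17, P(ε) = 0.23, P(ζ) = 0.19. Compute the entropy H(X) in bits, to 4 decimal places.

2.4622 bits

H = −Σ pᵢ log₂ pᵢ.
−0.20·log₂(0.20) = 0.4644
−0.04·log₂(0.04) = 0.1858
−0.17·log₂(0.17) = 0.4346
−0.17·log₂(0.17) = 0.4346
−0.23·log₂(0.23) = 0.4877
−0.19·log₂(0.19) = 0.4552
Sum ≈ 2.4622 → 2.4622 bits.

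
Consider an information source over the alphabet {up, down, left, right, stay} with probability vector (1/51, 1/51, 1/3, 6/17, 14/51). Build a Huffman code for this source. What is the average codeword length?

2 bits/symbol

Repeatedly combine the two least-probable nodes; the expected code length is the sum of the merged weights.
merge 1/51 + 1/51 → 2/51
merge 2/51 + 14/51 → 16/51
merge 16/51 + 1/3 → 11/17
merge 6/17 + 11/17 → 1
L = 2/51 + 16/51 + 11/17 + 1 = 2 bits/symbol.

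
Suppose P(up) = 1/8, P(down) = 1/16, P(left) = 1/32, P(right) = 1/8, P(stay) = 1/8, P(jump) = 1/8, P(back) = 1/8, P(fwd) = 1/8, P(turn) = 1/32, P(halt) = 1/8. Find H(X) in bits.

Each probability is a power of 1/2, so log₂(1/p) is an integer.
H = Σ p·log₂(1/p) = 1/8·3 + 1/16·4 + 1/32·5 + 1/8·3 + 1/8·3 + 1/8·3 + 1/8·3 + 1/8·3 + 1/32·5 + 1/8·3 = 3.1875 bits.

3.1875 bits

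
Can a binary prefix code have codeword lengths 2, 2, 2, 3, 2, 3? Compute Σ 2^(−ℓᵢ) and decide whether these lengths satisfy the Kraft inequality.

1.25; no

With common denominator 2^3 = 8: Σ 2^(−ℓᵢ) = 2/8 + 2/8 + 2/8 + 1/8 + 2/8 + 1/8 = 10/8 = 1.25.
Kraft's inequality requires Σ ≤ 1; here Σ = 1.25 > 1, so no such prefix code exists.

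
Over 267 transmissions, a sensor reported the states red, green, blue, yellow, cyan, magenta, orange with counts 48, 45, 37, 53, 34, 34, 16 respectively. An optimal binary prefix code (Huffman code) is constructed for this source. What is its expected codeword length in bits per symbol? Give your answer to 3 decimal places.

Probabilities are the counts divided by 267.
Repeatedly combine the two least-probable nodes; the expected code length is the sum of the merged weights.
merge 16/267 + 34/267 → 50/267
merge 34/267 + 37/267 → 71/267
merge 15/89 + 16/89 → 31/89
merge 50/267 + 53/267 → 103/267
merge 71/267 + 31/89 → 164/267
merge 103/267 + 164/267 → 1
L = 50/267 + 71/267 + 31/89 + 103/267 + 164/267 + 1 = 748/267 ≈ 2.801 bits/symbol.

2.801 bits/symbol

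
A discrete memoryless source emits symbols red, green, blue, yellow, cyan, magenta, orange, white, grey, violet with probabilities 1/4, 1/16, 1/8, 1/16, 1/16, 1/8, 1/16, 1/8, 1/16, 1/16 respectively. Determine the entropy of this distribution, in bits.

Each probability is a power of 1/2, so log₂(1/p) is an integer.
H = Σ p·log₂(1/p) = 1/4·2 + 1/16·4 + 1/8·3 + 1/16·4 + 1/16·4 + 1/8·3 + 1/16·4 + 1/8·3 + 1/16·4 + 1/16·4 = 3.125 bits.

3.125 bits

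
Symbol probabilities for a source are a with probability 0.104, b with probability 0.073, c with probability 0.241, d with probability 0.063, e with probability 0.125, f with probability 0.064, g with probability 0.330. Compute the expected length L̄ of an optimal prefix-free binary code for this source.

2.556 bits/symbol

Repeatedly combine the two least-probable nodes; the expected code length is the sum of the merged weights.
merge 63/1000 + 8/125 → 127/1000
merge 73/1000 + 13/125 → 177/1000
merge 1/8 + 127/1000 → 63/250
merge 177/1000 + 241/1000 → 209/500
merge 63/250 + 33/100 → 291/500
merge 209/500 + 291/500 → 1
L = 127/1000 + 177/1000 + 63/250 + 209/500 + 291/500 + 1 = 639/250 = 2.556 bits/symbol.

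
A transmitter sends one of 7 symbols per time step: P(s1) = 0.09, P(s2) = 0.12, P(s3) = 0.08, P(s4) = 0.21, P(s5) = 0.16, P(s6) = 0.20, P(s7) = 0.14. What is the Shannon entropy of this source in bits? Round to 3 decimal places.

2.729 bits

H = −Σ pᵢ log₂ pᵢ.
−0.09·log₂(0.09) = 0.3127
−0.12·log₂(0.12) = 0.3671
−0.08·log₂(0.08) = 0.2915
−0.21·log₂(0.21) = 0.4728
−0.16·log₂(0.16) = 0.4230
−0.20·log₂(0.20) = 0.4644
−0.14·log₂(0.14) = 0.3971
Sum ≈ 2.7286 → 2.729 bits.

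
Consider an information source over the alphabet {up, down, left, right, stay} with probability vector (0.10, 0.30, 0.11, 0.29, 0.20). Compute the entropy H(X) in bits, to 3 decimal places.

2.186 bits

H = −Σ pᵢ log₂ pᵢ.
−0.10·log₂(0.10) = 0.3322
−0.30·log₂(0.30) = 0.5211
−0.11·log₂(0.11) = 0.3503
−0.29·log₂(0.29) = 0.5179
−0.20·log₂(0.20) = 0.4644
Sum ≈ 2.1859 → 2.186 bits.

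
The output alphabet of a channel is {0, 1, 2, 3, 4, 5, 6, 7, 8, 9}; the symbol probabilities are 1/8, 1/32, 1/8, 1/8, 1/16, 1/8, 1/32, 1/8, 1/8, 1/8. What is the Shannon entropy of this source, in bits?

3.1875 bits

Each probability is a power of 1/2, so log₂(1/p) is an integer.
H = Σ p·log₂(1/p) = 1/8·3 + 1/32·5 + 1/8·3 + 1/8·3 + 1/16·4 + 1/8·3 + 1/32·5 + 1/8·3 + 1/8·3 + 1/8·3 = 3.1875 bits.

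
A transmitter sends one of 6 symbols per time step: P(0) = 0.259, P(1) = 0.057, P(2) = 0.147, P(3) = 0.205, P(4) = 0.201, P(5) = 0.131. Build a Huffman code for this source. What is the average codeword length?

2.523 bits/symbol

Repeatedly combine the two least-probable nodes; the expected code length is the sum of the merged weights.
merge 57/1000 + 131/1000 → 47/250
merge 147/1000 + 47/250 → 67/200
merge 201/1000 + 41/200 → 203/500
merge 259/1000 + 67/200 → 297/500
merge 203/500 + 297/500 → 1
L = 47/250 + 67/200 + 203/500 + 297/500 + 1 = 2523/1000 = 2.523 bits/symbol.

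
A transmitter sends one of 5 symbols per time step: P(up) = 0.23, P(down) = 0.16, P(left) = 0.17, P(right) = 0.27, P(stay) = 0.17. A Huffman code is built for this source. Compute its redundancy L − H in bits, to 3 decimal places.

Entropy H = −Σ p log₂ p ≈ 2.2899 bits.
Huffman merges: 4/25+17/100→33/100; 17/100+23/100→2/5; 27/100+33/100→3/5; 2/5+3/5→1. L = 233/100 ≈ 2.3300.
L − H = 2.3300 − 2.2899 = 0.040 bits.

0.040 bits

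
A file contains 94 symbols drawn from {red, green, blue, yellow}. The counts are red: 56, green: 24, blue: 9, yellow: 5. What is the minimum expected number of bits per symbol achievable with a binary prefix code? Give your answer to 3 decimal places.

1.553 bits/symbol

Probabilities are the counts divided by 94.
Repeatedly combine the two least-probable nodes; the expected code length is the sum of the merged weights.
merge 5/94 + 9/94 → 7/47
merge 7/47 + 12/47 → 19/47
merge 19/47 + 28/47 → 1
L = 7/47 + 19/47 + 1 = 73/47 ≈ 1.553 bits/symbol.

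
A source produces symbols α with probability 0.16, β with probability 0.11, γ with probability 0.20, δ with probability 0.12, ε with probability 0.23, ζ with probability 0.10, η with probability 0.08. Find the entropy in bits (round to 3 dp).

H = −Σ pᵢ log₂ pᵢ.
−0.16·log₂(0.16) = 0.4230
−0.11·log₂(0.11) = 0.3503
−0.20·log₂(0.20) = 0.4644
−0.12·log₂(0.12) = 0.3671
−0.23·log₂(0.23) = 0.4877
−0.10·log₂(0.10) = 0.3322
−0.08·log₂(0.08) = 0.2915
Sum ≈ 2.7161 → 2.716 bits.

2.716 bits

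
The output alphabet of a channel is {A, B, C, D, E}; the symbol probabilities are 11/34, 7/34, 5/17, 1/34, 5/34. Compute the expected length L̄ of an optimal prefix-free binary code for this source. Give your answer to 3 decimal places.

Repeatedly combine the two least-probable nodes; the expected code length is the sum of the merged weights.
merge 1/34 + 5/34 → 3/17
merge 3/17 + 7/34 → 13/34
merge 5/17 + 11/34 → 21/34
merge 13/34 + 21/34 → 1
L = 3/17 + 13/34 + 21/34 + 1 = 37/17 ≈ 2.176 bits/symbol.

2.176 bits/symbol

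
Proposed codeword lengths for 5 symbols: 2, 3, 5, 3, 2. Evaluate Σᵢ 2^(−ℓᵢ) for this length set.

With common denominator 2^5 = 32: Σ 2^(−ℓᵢ) = 8/32 + 4/32 + 1/32 + 4/32 + 8/32 = 25/32 = 0.78125.

0.78125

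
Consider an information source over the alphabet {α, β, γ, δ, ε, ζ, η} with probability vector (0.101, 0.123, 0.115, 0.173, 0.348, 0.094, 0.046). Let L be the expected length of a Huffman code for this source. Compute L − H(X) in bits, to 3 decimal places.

Entropy H = −Σ p log₂ p ≈ 2.5576 bits.
Huffman merges: 23/500+47/500→7/50; 101/1000+23/200→27/125; 123/1000+7/50→263/1000; 173/1000+27/125→389/1000; 263/1000+87/250→611/1000; 389/1000+611/1000→1. L = 2619/1000 ≈ 2.6190.
L − H = 2.6190 − 2.5576 = 0.061 bits.

0.061 bits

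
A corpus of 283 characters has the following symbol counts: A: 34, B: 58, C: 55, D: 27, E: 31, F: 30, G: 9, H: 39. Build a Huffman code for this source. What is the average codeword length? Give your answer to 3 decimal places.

Probabilities are the counts divided by 283.
Repeatedly combine the two least-probable nodes; the expected code length is the sum of the merged weights.
merge 9/283 + 27/283 → 36/283
merge 30/283 + 31/283 → 61/283
merge 34/283 + 36/283 → 70/283
merge 39/283 + 55/283 → 94/283
merge 58/283 + 61/283 → 119/283
merge 70/283 + 94/283 → 164/283
merge 119/283 + 164/283 → 1
L = 36/283 + 61/283 + 70/283 + 94/283 + 119/283 + 164/283 + 1 = 827/283 ≈ 2.922 bits/symbol.

2.922 bits/symbol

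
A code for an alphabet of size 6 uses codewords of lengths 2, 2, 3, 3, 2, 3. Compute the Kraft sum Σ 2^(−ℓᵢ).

With common denominator 2^3 = 8: Σ 2^(−ℓᵢ) = 2/8 + 2/8 + 1/8 + 1/8 + 2/8 + 1/8 = 9/8 = 1.125.

1.125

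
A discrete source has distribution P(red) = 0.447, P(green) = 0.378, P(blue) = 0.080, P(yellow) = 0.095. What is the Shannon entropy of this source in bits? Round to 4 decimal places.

1.6639 bits

H = −Σ pᵢ log₂ pᵢ.
−0.447·log₂(0.447) = 0.5193
−0.378·log₂(0.378) = 0.5305
−0.080·log₂(0.080) = 0.2915
−0.095·log₂(0.095) = 0.3226
Sum ≈ 1.6639 → 1.6639 bits.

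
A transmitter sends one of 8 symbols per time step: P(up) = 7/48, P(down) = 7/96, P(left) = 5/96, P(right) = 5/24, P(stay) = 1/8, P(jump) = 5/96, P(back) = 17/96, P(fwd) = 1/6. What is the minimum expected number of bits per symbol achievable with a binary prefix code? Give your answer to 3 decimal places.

2.896 bits/symbol

Repeatedly combine the two least-probable nodes; the expected code length is the sum of the merged weights.
merge 5/96 + 5/96 → 5/48
merge 7/96 + 5/48 → 17/96
merge 1/8 + 7/48 → 13/48
merge 1/6 + 17/96 → 11/32
merge 17/96 + 5/24 → 37/96
merge 13/48 + 11/32 → 59/96
merge 37/96 + 59/96 → 1
L = 5/48 + 17/96 + 13/48 + 11/32 + 37/96 + 59/96 + 1 = 139/48 ≈ 2.896 bits/symbol.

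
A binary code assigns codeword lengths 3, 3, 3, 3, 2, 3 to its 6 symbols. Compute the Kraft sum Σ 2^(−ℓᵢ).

0.875

With common denominator 2^3 = 8: Σ 2^(−ℓᵢ) = 1/8 + 1/8 + 1/8 + 1/8 + 2/8 + 1/8 = 7/8 = 0.875.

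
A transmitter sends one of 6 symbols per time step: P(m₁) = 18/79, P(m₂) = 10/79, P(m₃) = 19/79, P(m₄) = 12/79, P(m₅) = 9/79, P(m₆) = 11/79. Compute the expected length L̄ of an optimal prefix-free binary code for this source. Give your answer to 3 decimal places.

2.532 bits/symbol

Repeatedly combine the two least-probable nodes; the expected code length is the sum of the merged weights.
merge 9/79 + 10/79 → 19/79
merge 11/79 + 12/79 → 23/79
merge 18/79 + 19/79 → 37/79
merge 19/79 + 23/79 → 42/79
merge 37/79 + 42/79 → 1
L = 19/79 + 23/79 + 37/79 + 42/79 + 1 = 200/79 ≈ 2.532 bits/symbol.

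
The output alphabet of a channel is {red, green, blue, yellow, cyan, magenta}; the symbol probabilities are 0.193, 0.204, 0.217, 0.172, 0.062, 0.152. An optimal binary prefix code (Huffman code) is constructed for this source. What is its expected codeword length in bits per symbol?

Repeatedly combine the two least-probable nodes; the expected code length is the sum of the merged weights.
merge 31/500 + 19/125 → 107/500
merge 43/250 + 193/1000 → 73/200
merge 51/250 + 107/500 → 209/500
merge 217/1000 + 73/200 → 291/500
merge 209/500 + 291/500 → 1
L = 107/500 + 73/200 + 209/500 + 291/500 + 1 = 2579/1000 = 2.579 bits/symbol.

2.579 bits/symbol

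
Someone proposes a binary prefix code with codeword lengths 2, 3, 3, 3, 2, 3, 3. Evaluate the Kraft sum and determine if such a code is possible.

With common denominator 2^3 = 8: Σ 2^(−ℓᵢ) = 2/8 + 1/8 + 1/8 + 1/8 + 2/8 + 1/8 + 1/8 = 9/8 = 1.125.
Kraft's inequality requires Σ ≤ 1; here Σ = 1.125 > 1, so no such prefix code exists.

1.125; no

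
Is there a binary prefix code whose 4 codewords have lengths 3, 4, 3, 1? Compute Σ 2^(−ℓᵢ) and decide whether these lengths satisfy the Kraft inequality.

With common denominator 2^4 = 16: Σ 2^(−ℓᵢ) = 2/16 + 1/16 + 2/16 + 8/16 = 13/16 = 0.8125.
Kraft's inequality requires Σ ≤ 1; here Σ = 0.8125 ≤ 1, so such a prefix code exists.

0.8125; yes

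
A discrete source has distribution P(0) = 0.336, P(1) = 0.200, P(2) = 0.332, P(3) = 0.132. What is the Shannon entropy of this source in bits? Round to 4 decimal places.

H = −Σ pᵢ log₂ pᵢ.
−0.336·log₂(0.336) = 0.5287
−0.200·log₂(0.200) = 0.4644
−0.332·log₂(0.332) = 0.5281
−0.132·log₂(0.132) = 0.3856
Sum ≈ 1.9068 → 1.9068 bits.

1.9068 bits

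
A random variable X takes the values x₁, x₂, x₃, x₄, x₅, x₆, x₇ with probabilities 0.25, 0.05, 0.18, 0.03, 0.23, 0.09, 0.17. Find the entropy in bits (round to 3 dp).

2.548 bits

H = −Σ pᵢ log₂ pᵢ.
−0.25·log₂(0.25) = 0.5000
−0.05·log₂(0.05) = 0.2161
−0.18·log₂(0.18) = 0.4453
−0.03·log₂(0.03) = 0.1518
−0.23·log₂(0.23) = 0.4877
−0.09·log₂(0.09) = 0.3127
−0.17·log₂(0.17) = 0.4346
Sum ≈ 2.5481 → 2.548 bits.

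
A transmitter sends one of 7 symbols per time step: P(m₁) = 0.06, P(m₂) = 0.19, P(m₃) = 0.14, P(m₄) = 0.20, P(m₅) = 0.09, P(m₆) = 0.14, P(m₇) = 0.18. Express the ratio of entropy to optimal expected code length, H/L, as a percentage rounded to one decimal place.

98.4%

Entropy H = −Σ p log₂ p ≈ 2.7153 bits.
Huffman merges: 3/50+9/100→3/20; 7/50+7/50→7/25; 3/20+9/50→33/100; 19/100+1/5→39/100; 7/25+33/100→61/100; 39/100+61/100→1. L = 69/25 ≈ 2.7600.
Efficiency = H/L = 2.7153/2.7600 = 98.4%.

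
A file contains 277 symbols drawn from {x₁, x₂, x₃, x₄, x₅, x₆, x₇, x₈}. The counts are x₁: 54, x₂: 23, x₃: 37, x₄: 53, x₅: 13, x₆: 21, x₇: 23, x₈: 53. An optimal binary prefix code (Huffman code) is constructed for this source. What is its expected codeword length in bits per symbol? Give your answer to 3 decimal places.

Probabilities are the counts divided by 277.
Repeatedly combine the two least-probable nodes; the expected code length is the sum of the merged weights.
merge 13/277 + 21/277 → 34/277
merge 23/277 + 23/277 → 46/277
merge 34/277 + 37/277 → 71/277
merge 46/277 + 53/277 → 99/277
merge 53/277 + 54/277 → 107/277
merge 71/277 + 99/277 → 170/277
merge 107/277 + 170/277 → 1
L = 34/277 + 46/277 + 71/277 + 99/277 + 107/277 + 170/277 + 1 = 804/277 ≈ 2.903 bits/symbol.

2.903 bits/symbol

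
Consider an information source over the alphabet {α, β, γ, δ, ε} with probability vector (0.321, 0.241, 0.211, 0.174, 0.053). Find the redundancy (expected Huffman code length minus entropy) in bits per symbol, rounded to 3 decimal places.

0.069 bits

Entropy H = −Σ p log₂ p ≈ 2.1582 bits.
Huffman merges: 53/1000+87/500→227/1000; 211/1000+227/1000→219/500; 241/1000+321/1000→281/500; 219/500+281/500→1. L = 2227/1000 ≈ 2.2270.
L − H = 2.2270 − 2.1582 = 0.069 bits.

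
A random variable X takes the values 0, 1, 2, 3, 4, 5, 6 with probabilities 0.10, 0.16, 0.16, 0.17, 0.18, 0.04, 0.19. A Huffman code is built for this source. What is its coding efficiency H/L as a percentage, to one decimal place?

97.4%

Entropy H = −Σ p log₂ p ≈ 2.6991 bits.
Huffman merges: 1/25+1/10→7/50; 7/50+4/25→3/10; 4/25+17/100→33/100; 9/50+19/100→37/100; 3/10+33/100→63/100; 37/100+63/100→1. L = 277/100 ≈ 2.7700.
Efficiency = H/L = 2.6991/2.7700 = 97.4%.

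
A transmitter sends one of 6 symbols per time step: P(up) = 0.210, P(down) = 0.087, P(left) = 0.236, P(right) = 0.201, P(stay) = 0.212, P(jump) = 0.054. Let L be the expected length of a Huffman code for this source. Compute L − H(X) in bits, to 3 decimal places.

0.045 bits

Entropy H = −Σ p log₂ p ≈ 2.4380 bits.
Huffman merges: 27/500+87/1000→141/1000; 141/1000+201/1000→171/500; 21/100+53/250→211/500; 59/250+171/500→289/500; 211/500+289/500→1. L = 2483/1000 ≈ 2.4830.
L − H = 2.4830 − 2.4380 = 0.045 bits.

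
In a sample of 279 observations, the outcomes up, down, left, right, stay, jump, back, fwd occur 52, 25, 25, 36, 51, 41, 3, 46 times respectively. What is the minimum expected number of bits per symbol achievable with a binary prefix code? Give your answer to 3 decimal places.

2.914 bits/symbol

Probabilities are the counts divided by 279.
Repeatedly combine the two least-probable nodes; the expected code length is the sum of the merged weights.
merge 1/93 + 25/279 → 28/279
merge 25/279 + 28/279 → 53/279
merge 4/31 + 41/279 → 77/279
merge 46/279 + 17/93 → 97/279
merge 52/279 + 53/279 → 35/93
merge 77/279 + 97/279 → 58/93
merge 35/93 + 58/93 → 1
L = 28/279 + 53/279 + 77/279 + 97/279 + 35/93 + 58/93 + 1 = 271/93 ≈ 2.914 bits/symbol.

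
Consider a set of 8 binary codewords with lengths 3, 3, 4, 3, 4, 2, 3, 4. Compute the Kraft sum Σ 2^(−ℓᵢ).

0.9375

With common denominator 2^4 = 16: Σ 2^(−ℓᵢ) = 2/16 + 2/16 + 1/16 + 2/16 + 1/16 + 4/16 + 2/16 + 1/16 = 15/16 = 0.9375.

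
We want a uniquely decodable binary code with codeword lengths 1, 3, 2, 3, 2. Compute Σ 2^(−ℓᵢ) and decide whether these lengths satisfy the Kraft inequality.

With common denominator 2^3 = 8: Σ 2^(−ℓᵢ) = 4/8 + 1/8 + 2/8 + 1/8 + 2/8 = 10/8 = 1.25.
Kraft's inequality requires Σ ≤ 1; here Σ = 1.25 > 1, so no such prefix code exists.

1.25; no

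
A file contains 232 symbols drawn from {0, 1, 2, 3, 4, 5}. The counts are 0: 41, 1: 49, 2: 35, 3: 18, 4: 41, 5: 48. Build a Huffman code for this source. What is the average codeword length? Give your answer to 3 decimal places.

Probabilities are the counts divided by 232.
Repeatedly combine the two least-probable nodes; the expected code length is the sum of the merged weights.
merge 9/116 + 35/232 → 53/232
merge 41/232 + 41/232 → 41/116
merge 6/29 + 49/232 → 97/232
merge 53/232 + 41/116 → 135/232
merge 97/232 + 135/232 → 1
L = 53/232 + 41/116 + 97/232 + 135/232 + 1 = 599/232 ≈ 2.582 bits/symbol.

2.582 bits/symbol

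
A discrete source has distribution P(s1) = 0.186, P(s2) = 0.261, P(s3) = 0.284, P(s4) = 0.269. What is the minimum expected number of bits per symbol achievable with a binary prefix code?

Repeatedly combine the two least-probable nodes; the expected code length is the sum of the merged weights.
merge 93/500 + 261/1000 → 447/1000
merge 269/1000 + 71/250 → 553/1000
merge 447/1000 + 553/1000 → 1
L = 447/1000 + 553/1000 + 1 = 2 bits/symbol.

2 bits/symbol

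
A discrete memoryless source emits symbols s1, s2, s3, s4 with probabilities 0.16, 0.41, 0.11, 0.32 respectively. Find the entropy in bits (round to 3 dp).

1.827 bits

H = −Σ pᵢ log₂ pᵢ.
−0.16·log₂(0.16) = 0.4230
−0.41·log₂(0.41) = 0.5274
−0.11·log₂(0.11) = 0.3503
−0.32·log₂(0.32) = 0.5260
Sum ≈ 1.8267 → 1.827 bits.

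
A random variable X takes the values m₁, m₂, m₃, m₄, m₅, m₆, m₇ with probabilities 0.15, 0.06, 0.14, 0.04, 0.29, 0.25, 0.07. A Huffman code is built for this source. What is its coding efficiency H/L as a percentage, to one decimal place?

Entropy H = −Σ p log₂ p ≈ 2.5234 bits.
Huffman merges: 1/25+3/50→1/10; 7/100+1/10→17/100; 7/50+3/20→29/100; 17/100+1/4→21/50; 29/100+29/100→29/50; 21/50+29/50→1. L = 64/25 ≈ 2.5600.
Efficiency = H/L = 2.5234/2.5600 = 98.6%.

98.6%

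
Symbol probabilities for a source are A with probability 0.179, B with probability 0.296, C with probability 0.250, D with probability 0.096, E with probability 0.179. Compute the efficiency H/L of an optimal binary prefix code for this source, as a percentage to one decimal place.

98.2%

Entropy H = −Σ p log₂ p ≈ 2.2330 bits.
Huffman merges: 12/125+179/1000→11/40; 179/1000+1/4→429/1000; 11/40+37/125→571/1000; 429/1000+571/1000→1. L = 91/40 ≈ 2.2750.
Efficiency = H/L = 2.2330/2.2750 = 98.2%.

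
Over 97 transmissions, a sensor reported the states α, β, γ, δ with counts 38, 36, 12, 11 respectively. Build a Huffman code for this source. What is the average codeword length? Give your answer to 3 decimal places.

1.845 bits/symbol

Probabilities are the counts divided by 97.
Repeatedly combine the two least-probable nodes; the expected code length is the sum of the merged weights.
merge 11/97 + 12/97 → 23/97
merge 23/97 + 36/97 → 59/97
merge 38/97 + 59/97 → 1
L = 23/97 + 59/97 + 1 = 179/97 ≈ 1.845 bits/symbol.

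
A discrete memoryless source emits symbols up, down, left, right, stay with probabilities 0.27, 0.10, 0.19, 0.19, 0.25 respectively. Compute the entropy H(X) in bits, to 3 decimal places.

H = −Σ pᵢ log₂ pᵢ.
−0.27·log₂(0.27) = 0.5100
−0.10·log₂(0.10) = 0.3322
−0.19·log₂(0.19) = 0.4552
−0.19·log₂(0.19) = 0.4552
−0.25·log₂(0.25) = 0.5000
Sum ≈ 2.2527 → 2.253 bits.

2.253 bits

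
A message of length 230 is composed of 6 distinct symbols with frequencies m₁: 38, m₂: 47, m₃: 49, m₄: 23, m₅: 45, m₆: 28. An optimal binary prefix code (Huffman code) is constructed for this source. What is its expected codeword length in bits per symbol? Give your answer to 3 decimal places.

Probabilities are the counts divided by 230.
Repeatedly combine the two least-probable nodes; the expected code length is the sum of the merged weights.
merge 1/10 + 14/115 → 51/230
merge 19/115 + 9/46 → 83/230
merge 47/230 + 49/230 → 48/115
merge 51/230 + 83/230 → 67/115
merge 48/115 + 67/115 → 1
L = 51/230 + 83/230 + 48/115 + 67/115 + 1 = 297/115 ≈ 2.583 bits/symbol.

2.583 bits/symbol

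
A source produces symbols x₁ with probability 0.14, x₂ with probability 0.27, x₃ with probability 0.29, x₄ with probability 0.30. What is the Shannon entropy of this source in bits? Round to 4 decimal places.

H = −Σ pᵢ log₂ pᵢ.
−0.14·log₂(0.14) = 0.3971
−0.27·log₂(0.27) = 0.5100
−0.29·log₂(0.29) = 0.5179
−0.30·log₂(0.30) = 0.5211
Sum ≈ 1.9461 → 1.9461 bits.

1.9461 bits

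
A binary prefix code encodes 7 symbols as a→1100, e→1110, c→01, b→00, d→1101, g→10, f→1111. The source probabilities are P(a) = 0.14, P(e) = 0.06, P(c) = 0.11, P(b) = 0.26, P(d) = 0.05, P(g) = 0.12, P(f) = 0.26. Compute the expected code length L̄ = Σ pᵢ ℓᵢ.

L̄ = Σ pᵢ·ℓᵢ = 0.14·4 + 0.06·4 + 0.11·2 + 0.26·2 + 0.05·4 + 0.12·2 + 0.26·4 = 3.02 bits/symbol.

3.02 bits/symbol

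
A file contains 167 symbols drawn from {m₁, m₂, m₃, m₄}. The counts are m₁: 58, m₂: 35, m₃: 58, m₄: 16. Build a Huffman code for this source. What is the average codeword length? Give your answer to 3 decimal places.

1.958 bits/symbol

Probabilities are the counts divided by 167.
Repeatedly combine the two least-probable nodes; the expected code length is the sum of the merged weights.
merge 16/167 + 35/167 → 51/167
merge 51/167 + 58/167 → 109/167
merge 58/167 + 109/167 → 1
L = 51/167 + 109/167 + 1 = 327/167 ≈ 1.958 bits/symbol.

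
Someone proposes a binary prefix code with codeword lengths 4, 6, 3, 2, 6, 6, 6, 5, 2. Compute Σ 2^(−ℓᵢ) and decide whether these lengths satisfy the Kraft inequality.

0.78125; yes

With common denominator 2^6 = 64: Σ 2^(−ℓᵢ) = 4/64 + 1/64 + 8/64 + 16/64 + 1/64 + 1/64 + 1/64 + 2/64 + 16/64 = 50/64 = 0.78125.
Kraft's inequality requires Σ ≤ 1; here Σ = 0.78125 ≤ 1, so such a prefix code exists.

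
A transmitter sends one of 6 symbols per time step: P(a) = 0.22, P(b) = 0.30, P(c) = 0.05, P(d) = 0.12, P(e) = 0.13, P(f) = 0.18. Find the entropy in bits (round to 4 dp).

2.4128 bits

H = −Σ pᵢ log₂ pᵢ.
−0.22·log₂(0.22) = 0.4806
−0.30·log₂(0.30) = 0.5211
−0.05·log₂(0.05) = 0.2161
−0.12·log₂(0.12) = 0.3671
−0.13·log₂(0.13) = 0.3826
−0.18·log₂(0.18) = 0.4453
Sum ≈ 2.4128 → 2.4128 bits.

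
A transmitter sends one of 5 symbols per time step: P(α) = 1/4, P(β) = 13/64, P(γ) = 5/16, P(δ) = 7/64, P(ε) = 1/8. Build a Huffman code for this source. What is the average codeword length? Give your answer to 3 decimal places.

2.234 bits/symbol

Repeatedly combine the two least-probable nodes; the expected code length is the sum of the merged weights.
merge 7/64 + 1/8 → 15/64
merge 13/64 + 15/64 → 7/16
merge 1/4 + 5/16 → 9/16
merge 7/16 + 9/16 → 1
L = 15/64 + 7/16 + 9/16 + 1 = 143/64 ≈ 2.234 bits/symbol.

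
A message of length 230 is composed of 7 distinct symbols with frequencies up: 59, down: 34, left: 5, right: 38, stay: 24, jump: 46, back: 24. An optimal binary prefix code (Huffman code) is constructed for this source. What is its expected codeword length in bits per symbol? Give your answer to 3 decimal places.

Probabilities are the counts divided by 230.
Repeatedly combine the two least-probable nodes; the expected code length is the sum of the merged weights.
merge 1/46 + 12/115 → 29/230
merge 12/115 + 29/230 → 53/230
merge 17/115 + 19/115 → 36/115
merge 1/5 + 53/230 → 99/230
merge 59/230 + 36/115 → 131/230
merge 99/230 + 131/230 → 1
L = 29/230 + 53/230 + 36/115 + 99/230 + 131/230 + 1 = 307/115 ≈ 2.670 bits/symbol.

2.670 bits/symbol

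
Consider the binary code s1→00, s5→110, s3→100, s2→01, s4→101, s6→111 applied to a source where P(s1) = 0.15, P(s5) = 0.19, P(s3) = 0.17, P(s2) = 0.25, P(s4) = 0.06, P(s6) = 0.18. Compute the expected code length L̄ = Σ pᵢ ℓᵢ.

2.6 bits/symbol

L̄ = Σ pᵢ·ℓᵢ = 0.15·2 + 0.19·3 + 0.17·3 + 0.25·2 + 0.06·3 + 0.18·3 = 2.6 bits/symbol.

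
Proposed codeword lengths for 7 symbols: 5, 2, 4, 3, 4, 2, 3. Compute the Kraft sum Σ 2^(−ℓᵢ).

With common denominator 2^5 = 32: Σ 2^(−ℓᵢ) = 1/32 + 8/32 + 2/32 + 4/32 + 2/32 + 8/32 + 4/32 = 29/32 = 0.90625.

0.90625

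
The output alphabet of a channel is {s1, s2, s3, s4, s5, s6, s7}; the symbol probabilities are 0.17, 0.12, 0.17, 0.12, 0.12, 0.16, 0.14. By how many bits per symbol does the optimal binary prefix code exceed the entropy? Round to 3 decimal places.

Entropy H = −Σ p log₂ p ≈ 2.7905 bits.
Huffman merges: 3/25+3/25→6/25; 3/25+7/50→13/50; 4/25+17/100→33/100; 17/100+6/25→41/100; 13/50+33/100→59/100; 41/100+59/100→1. L = 283/100 ≈ 2.8300.
L − H = 2.8300 − 2.7905 = 0.039 bits.

0.039 bits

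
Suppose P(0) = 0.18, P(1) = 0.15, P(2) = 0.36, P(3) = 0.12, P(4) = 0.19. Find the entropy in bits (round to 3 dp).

2.209 bits

H = −Σ pᵢ log₂ pᵢ.
−0.18·log₂(0.18) = 0.4453
−0.15·log₂(0.15) = 0.4105
−0.36·log₂(0.36) = 0.5306
−0.12·log₂(0.12) = 0.3671
−0.19·log₂(0.19) = 0.4552
Sum ≈ 2.2088 → 2.209 bits.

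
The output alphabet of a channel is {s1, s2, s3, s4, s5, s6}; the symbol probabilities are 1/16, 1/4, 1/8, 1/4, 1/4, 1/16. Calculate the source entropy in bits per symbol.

2.375 bits

Each probability is a power of 1/2, so log₂(1/p) is an integer.
H = Σ p·log₂(1/p) = 1/16·4 + 1/4·2 + 1/8·3 + 1/4·2 + 1/4·2 + 1/16·4 = 2.375 bits.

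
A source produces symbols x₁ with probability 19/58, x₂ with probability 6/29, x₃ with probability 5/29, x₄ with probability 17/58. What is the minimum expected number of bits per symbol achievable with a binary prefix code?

Repeatedly combine the two least-probable nodes; the expected code length is the sum of the merged weights.
merge 5/29 + 6/29 → 11/29
merge 17/58 + 19/58 → 18/29
merge 11/29 + 18/29 → 1
L = 11/29 + 18/29 + 1 = 2 bits/symbol.

2 bits/symbol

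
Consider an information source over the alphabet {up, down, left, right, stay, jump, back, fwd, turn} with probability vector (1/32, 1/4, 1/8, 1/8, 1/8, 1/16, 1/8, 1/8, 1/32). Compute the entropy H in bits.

Each probability is a power of 1/2, so log₂(1/p) is an integer.
H = Σ p·log₂(1/p) = 1/32·5 + 1/4·2 + 1/8·3 + 1/8·3 + 1/8·3 + 1/16·4 + 1/8·3 + 1/8·3 + 1/32·5 = 2.9375 bits.

2.9375 bits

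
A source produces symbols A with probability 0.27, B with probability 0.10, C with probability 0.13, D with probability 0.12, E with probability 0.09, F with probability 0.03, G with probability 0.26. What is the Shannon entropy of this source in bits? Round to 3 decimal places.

2.562 bits

H = −Σ pᵢ log₂ pᵢ.
−0.27·log₂(0.27) = 0.5100
−0.10·log₂(0.10) = 0.3322
−0.13·log₂(0.13) = 0.3826
−0.12·log₂(0.12) = 0.3671
−0.09·log₂(0.09) = 0.3127
−0.03·log₂(0.03) = 0.1518
−0.26·log₂(0.26) = 0.5053
Sum ≈ 2.5616 → 2.562 bits.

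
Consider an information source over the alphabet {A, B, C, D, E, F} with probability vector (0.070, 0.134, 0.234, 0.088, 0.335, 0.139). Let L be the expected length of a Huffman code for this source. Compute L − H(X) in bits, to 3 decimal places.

0.051 bits

Entropy H = −Σ p log₂ p ≈ 2.3803 bits.
Huffman merges: 7/100+11/125→79/500; 67/500+139/1000→273/1000; 79/500+117/500→49/125; 273/1000+67/200→76/125; 49/125+76/125→1. L = 2431/1000 ≈ 2.4310.
L − H = 2.4310 − 2.3803 = 0.051 bits.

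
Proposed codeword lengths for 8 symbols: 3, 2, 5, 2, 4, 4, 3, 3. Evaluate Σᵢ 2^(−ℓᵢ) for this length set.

With common denominator 2^5 = 32: Σ 2^(−ℓᵢ) = 4/32 + 8/32 + 1/32 + 8/32 + 2/32 + 2/32 + 4/32 + 4/32 = 33/32 = 1.03125.

1.03125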